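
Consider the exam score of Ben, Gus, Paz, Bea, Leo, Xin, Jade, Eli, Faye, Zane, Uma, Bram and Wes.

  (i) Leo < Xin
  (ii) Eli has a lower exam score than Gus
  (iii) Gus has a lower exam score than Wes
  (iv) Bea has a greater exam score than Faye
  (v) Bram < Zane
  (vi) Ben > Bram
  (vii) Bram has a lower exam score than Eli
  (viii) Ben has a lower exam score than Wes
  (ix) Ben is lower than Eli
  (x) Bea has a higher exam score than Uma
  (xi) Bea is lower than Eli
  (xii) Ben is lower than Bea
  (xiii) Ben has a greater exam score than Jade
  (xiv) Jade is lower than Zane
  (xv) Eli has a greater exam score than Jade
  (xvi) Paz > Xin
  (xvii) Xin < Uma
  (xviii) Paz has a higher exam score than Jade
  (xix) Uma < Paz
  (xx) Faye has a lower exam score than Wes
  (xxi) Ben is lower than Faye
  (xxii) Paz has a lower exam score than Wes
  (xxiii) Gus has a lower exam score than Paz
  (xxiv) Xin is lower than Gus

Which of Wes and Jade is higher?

Wes

Jade < Ben and Ben < Bea give Jade < Bea.
Then Bea < Eli extends the chain to Eli.
Then Eli < Gus extends the chain to Gus.
With Gus < Paz: Jade < Ben < Bea < Eli < Gus < Paz.
With Paz < Wes: Jade < Ben < Bea < Eli < Gus < Paz < Wes.
So Jade < Wes; Wes is the higher of the two.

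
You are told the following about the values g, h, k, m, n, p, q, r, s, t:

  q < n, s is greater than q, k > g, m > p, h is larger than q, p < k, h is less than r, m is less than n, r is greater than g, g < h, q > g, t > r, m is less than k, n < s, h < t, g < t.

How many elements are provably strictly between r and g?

Chaining upward from g reaches: q, h, t, n, s, k.
Chaining downward from r reaches: q, h.
Strictly between g and r are those in both lists: q, h — 2 elements.

2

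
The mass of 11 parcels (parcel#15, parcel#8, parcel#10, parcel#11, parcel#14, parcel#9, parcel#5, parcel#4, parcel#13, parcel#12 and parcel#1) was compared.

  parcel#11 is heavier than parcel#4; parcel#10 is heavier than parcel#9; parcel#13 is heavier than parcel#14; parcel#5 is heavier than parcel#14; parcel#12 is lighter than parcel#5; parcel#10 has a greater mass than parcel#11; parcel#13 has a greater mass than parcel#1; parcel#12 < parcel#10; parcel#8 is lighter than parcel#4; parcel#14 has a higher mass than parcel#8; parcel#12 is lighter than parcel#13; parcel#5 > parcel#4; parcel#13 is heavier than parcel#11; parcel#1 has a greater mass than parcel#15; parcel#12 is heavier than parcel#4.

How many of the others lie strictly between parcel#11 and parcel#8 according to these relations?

Chaining upward from parcel#8 reaches: parcel#14, parcel#4, parcel#12, parcel#5, parcel#13, parcel#10.
Chaining downward from parcel#11 reaches: parcel#4.
Strictly between parcel#8 and parcel#11 are those in both lists: parcel#4 — 1 element.

1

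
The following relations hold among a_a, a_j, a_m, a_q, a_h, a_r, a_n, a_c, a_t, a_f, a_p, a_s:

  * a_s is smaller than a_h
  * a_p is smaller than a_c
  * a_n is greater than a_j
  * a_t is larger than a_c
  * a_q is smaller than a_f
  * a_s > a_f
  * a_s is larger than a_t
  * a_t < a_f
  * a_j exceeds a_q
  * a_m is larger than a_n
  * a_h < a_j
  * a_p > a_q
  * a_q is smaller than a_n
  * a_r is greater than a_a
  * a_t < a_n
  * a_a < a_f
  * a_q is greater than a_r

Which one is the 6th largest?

a_f

The consecutive relations fix a unique order: a_a < a_r < a_q < a_p < a_c < a_t < a_f < a_s < a_h < a_j < a_n < a_m.
Counting 6 from the largest end gives a_f.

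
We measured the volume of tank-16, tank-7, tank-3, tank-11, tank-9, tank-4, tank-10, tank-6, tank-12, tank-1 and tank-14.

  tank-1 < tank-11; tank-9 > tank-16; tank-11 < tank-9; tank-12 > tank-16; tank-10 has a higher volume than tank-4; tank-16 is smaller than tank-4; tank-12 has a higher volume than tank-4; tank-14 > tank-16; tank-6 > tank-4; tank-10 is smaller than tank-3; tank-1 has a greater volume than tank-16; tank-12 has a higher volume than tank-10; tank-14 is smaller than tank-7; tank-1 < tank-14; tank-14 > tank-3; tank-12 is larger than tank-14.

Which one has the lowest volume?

tank-16

Chaining upward from tank-16: directly above it, tank-4, tank-1, tank-14, tank-9, tank-12; then tank-10, tank-11, tank-7, tank-6; then tank-3.
That covers every other element, and nothing is given below tank-16, so tank-16 is the lowest volume.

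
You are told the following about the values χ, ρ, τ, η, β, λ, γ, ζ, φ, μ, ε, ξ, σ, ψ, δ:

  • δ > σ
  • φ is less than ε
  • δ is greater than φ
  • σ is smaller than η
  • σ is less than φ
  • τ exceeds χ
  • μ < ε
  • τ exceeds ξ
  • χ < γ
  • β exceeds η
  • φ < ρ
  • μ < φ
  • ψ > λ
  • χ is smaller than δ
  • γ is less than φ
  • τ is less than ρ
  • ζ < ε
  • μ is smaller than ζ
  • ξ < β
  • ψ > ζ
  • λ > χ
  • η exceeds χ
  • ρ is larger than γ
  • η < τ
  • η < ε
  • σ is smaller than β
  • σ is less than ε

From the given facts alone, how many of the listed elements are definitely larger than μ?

6

Directly above μ: ζ, φ, ε.
One step further: ψ, δ, ρ (6 so far).
Nothing else is reachable above μ; 6 in all.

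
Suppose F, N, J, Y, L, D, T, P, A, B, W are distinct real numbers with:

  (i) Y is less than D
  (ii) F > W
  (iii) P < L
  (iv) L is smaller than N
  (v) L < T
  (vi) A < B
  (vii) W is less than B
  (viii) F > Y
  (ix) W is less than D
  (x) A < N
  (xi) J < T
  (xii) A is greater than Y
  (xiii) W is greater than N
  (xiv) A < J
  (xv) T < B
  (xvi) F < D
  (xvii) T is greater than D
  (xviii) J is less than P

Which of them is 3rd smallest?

J

Piecing the relations together gives one ordering: Y < A < J < P < L < N < W < F < D < T < B.
Counting 3 from the smallest end gives J.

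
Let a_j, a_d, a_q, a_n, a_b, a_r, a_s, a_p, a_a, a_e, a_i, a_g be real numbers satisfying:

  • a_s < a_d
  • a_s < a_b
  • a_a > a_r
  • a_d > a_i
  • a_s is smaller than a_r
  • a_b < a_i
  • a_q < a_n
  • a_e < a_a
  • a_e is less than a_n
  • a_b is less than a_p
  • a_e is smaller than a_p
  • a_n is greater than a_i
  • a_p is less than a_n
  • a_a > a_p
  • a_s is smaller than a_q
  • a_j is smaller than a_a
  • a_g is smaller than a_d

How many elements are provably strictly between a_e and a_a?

1

The relations place a_e below a_a. An element lies strictly between them when it is forced above a_e and also forced below a_a.
Above a_e: {a_p, a_n}. Below a_a: {a_j, a_s, a_b, a_r, a_p}.
Intersection: {a_p} — 1.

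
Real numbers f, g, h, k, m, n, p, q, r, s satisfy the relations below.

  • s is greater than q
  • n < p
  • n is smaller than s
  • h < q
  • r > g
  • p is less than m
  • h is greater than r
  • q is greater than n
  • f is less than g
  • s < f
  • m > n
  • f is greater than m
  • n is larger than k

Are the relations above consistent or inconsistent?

inconsistent

We have s < f stated directly, yet also f < g < r < h < q < s by chaining the others — so f < s. Contradiction.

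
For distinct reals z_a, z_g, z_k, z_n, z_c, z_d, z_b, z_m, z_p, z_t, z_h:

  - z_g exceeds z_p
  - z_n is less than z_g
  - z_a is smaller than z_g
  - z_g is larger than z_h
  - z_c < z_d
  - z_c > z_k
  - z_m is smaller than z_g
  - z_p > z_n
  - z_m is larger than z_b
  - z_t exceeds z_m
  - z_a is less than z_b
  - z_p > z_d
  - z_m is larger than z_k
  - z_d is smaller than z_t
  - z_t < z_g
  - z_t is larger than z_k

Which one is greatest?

Chaining downward from z_g: directly below it, z_a, z_m, z_h, z_n, z_p, z_t; then z_k, z_b, z_d; then z_c.
That covers every other element, and nothing is given above z_g, so z_g is the greatest.

z_g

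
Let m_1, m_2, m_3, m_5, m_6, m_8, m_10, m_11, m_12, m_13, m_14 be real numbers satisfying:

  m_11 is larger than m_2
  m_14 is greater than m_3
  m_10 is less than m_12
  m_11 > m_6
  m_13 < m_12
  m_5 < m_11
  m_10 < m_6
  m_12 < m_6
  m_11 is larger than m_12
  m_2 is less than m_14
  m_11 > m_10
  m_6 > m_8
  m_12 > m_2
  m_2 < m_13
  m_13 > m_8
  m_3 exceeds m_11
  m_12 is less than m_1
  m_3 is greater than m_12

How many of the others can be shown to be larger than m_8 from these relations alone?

7

The elements the relations force above m_8 are m_13, m_12, m_1, m_6, m_11, m_3, m_14 — no chain reaches any other.
That is 7.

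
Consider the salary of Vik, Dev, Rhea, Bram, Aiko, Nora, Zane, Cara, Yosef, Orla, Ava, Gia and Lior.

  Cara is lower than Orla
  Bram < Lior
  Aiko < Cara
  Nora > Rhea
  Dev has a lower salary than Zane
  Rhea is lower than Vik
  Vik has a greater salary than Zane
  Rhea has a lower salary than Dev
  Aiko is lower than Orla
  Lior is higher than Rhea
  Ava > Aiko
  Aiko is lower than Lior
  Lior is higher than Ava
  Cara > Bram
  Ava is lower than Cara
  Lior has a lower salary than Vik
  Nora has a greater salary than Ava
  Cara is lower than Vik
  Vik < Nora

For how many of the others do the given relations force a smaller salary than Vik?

8

The elements the relations force below Vik are Aiko, Bram, Ava, Cara, Rhea, Dev, Lior, Zane — no chain reaches any other.
That is 8.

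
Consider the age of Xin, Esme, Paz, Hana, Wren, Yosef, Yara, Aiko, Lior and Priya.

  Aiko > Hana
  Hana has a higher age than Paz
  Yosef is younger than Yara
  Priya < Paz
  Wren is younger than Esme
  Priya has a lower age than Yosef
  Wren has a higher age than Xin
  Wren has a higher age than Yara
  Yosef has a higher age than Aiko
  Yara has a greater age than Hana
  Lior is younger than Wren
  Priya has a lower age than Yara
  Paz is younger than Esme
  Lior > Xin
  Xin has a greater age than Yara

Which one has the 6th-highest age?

Piecing the relations together gives one ordering: Priya < Paz < Hana < Aiko < Yosef < Yara < Xin < Lior < Wren < Esme.
The 6th largest is Yosef.

Yosef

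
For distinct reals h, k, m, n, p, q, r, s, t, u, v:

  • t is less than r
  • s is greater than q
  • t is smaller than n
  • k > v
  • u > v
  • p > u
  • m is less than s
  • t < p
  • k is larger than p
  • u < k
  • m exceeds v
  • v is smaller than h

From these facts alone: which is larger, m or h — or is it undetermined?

Following every chain through m: above m we get s; below m we get v.
h is not reached, and no chain runs the other way from h to m.
So the given relations leave the order of m and h undetermined.

undetermined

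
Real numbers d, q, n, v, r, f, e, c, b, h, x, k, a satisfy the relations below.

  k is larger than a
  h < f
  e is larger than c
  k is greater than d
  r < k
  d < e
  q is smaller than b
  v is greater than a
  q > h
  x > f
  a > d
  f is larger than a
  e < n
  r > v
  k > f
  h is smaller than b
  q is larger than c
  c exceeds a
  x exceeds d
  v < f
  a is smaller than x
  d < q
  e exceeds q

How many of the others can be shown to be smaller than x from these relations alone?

From x the given relations immediately reach d, a, f.
From those, v, h — 5 in total.
Nothing else is reachable below x; 5 in all.

5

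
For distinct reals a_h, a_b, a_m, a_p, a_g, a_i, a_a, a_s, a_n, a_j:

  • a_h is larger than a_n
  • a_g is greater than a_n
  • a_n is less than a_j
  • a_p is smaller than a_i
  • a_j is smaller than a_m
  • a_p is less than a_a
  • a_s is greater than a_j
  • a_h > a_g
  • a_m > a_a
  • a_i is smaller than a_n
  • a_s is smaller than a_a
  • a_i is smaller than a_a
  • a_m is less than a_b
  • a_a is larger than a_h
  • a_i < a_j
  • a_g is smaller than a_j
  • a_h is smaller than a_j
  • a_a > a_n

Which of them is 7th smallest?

Chaining the given pairs: a_p < a_i < a_n < a_g < a_h < a_j < a_s < a_a < a_m < a_b.
The 7th smallest is a_s.

a_s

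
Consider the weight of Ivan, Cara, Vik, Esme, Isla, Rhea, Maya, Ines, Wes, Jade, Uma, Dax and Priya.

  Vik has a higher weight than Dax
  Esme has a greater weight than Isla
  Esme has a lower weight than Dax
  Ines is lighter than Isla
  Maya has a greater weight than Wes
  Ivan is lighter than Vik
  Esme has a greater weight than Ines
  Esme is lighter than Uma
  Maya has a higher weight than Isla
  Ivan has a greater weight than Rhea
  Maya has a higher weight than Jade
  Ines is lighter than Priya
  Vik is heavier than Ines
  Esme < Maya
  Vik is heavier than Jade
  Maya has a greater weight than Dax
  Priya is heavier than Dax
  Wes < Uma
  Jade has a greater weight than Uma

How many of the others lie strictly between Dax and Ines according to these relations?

Chaining upward from Ines reaches: Isla, Esme, Uma, Priya, Jade, Vik, Maya.
Chaining downward from Dax reaches: Isla, Esme.
Strictly between Ines and Dax are those in both lists: Isla, Esme — 2 elements.

2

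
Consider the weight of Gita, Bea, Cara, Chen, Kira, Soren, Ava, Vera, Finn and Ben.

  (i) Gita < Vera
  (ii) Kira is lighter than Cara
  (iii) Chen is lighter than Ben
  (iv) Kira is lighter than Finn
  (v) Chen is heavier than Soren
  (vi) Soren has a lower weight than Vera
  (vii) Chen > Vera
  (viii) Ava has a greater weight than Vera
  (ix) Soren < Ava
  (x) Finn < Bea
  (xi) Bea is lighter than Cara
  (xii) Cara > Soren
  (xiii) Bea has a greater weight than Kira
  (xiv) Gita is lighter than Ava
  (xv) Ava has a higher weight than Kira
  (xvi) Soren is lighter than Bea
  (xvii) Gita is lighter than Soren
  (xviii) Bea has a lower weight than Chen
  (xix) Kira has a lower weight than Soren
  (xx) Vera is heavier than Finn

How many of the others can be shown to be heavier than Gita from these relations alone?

From Gita the given relations immediately reach Soren, Vera, Ava.
From those, Bea, Chen, Cara — 6 in total.
From those, Ben — 7 in total.
No other element is forced above Gita by the given relations, so the count is 7.

7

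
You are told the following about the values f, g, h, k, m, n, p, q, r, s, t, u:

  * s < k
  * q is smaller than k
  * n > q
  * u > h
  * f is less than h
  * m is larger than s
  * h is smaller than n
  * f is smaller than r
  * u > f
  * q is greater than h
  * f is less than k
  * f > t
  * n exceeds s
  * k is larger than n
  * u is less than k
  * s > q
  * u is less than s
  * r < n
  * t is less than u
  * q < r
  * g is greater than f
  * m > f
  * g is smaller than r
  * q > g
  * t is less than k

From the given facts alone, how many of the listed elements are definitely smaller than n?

From n the given relations immediately reach h, q, r, s.
From those, f, g, u — 7 in total.
From those, t — 8 in total.
Nothing else is reachable below n; 8 in all.

8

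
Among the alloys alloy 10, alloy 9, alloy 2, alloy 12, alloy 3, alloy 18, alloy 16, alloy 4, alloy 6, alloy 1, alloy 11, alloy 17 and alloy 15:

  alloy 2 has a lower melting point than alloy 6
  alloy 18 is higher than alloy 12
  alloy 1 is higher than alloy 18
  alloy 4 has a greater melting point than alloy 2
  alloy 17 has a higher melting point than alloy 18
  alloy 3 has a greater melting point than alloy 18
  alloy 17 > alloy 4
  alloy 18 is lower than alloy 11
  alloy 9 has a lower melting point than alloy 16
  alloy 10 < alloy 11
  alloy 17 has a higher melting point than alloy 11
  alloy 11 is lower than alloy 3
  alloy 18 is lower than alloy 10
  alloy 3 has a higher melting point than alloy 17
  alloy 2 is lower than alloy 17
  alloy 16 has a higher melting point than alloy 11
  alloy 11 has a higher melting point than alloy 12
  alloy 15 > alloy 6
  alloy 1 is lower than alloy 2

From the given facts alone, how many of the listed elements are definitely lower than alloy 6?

The elements the relations force below alloy 6 are alloy 12, alloy 18, alloy 1, alloy 2 — no chain reaches any other.
That is 4.

4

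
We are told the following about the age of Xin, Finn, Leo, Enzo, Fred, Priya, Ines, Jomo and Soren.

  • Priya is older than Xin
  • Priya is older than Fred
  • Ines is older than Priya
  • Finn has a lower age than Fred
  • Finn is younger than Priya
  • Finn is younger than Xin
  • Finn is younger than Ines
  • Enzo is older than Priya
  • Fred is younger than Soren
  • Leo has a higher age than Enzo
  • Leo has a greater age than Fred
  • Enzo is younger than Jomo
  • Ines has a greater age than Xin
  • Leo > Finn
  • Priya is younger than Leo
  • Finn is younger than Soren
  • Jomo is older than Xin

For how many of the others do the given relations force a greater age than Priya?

4

Directly above Priya: Enzo, Ines, Leo.
One step further: Jomo (4 so far).
No other element is forced above Priya by the given relations, so the count is 4.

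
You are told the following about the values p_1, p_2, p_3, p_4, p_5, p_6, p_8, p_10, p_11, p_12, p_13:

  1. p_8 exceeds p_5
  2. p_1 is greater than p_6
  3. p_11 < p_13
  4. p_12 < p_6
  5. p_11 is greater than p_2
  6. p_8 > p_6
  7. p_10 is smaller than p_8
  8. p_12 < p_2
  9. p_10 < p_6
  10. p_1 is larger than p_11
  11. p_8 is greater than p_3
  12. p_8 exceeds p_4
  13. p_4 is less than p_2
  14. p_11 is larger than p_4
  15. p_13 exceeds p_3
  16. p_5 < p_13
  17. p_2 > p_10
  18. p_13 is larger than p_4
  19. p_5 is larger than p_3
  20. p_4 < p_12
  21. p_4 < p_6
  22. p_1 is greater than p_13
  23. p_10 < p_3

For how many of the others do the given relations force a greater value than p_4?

Directly above p_4: p_12, p_2, p_6, p_11, p_13, p_8.
One step further: p_1 (7 so far).
No other element is forced above p_4 by the given relations, so the count is 7.

7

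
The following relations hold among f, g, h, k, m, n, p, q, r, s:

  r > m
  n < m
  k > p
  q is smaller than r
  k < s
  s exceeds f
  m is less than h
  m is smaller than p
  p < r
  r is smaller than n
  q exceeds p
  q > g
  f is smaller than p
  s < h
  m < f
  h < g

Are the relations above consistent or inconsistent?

Chaining the given relations yields n < m < f < p < k < s < h < g < q < r, so n < r. But one relation states r < n. These cannot both hold.

inconsistent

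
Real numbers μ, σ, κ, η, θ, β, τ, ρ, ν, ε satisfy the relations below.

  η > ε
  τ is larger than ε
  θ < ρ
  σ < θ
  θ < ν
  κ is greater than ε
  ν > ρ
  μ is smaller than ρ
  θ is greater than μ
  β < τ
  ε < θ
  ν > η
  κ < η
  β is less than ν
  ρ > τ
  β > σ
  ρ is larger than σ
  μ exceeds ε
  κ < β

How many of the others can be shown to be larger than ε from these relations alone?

The elements the relations force above ε are κ, μ, θ, η, β, τ, ρ, ν — no chain reaches any other.
That is 8.

8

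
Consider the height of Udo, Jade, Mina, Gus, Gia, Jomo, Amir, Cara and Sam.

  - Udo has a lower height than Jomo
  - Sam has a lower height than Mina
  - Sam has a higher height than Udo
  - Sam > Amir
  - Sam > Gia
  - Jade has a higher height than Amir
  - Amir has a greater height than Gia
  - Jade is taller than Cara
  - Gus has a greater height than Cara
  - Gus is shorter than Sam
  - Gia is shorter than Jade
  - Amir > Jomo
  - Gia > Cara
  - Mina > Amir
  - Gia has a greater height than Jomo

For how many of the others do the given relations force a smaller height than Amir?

4

From Amir the given relations immediately reach Jomo, Gia.
From those, Udo, Cara — 4 in total.
No other element is forced below Amir by the given relations, so the count is 4.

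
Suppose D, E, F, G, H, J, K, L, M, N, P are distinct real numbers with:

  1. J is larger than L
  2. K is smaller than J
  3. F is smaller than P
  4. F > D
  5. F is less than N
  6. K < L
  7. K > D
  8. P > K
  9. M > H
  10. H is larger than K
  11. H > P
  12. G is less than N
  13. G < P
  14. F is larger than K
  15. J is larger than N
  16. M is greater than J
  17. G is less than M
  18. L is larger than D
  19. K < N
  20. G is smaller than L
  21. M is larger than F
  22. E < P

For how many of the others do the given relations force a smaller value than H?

6

From H the given relations immediately reach K, P.
From those, G, D, E, F — 6 in total.
No other element is forced below H by the given relations, so the count is 6.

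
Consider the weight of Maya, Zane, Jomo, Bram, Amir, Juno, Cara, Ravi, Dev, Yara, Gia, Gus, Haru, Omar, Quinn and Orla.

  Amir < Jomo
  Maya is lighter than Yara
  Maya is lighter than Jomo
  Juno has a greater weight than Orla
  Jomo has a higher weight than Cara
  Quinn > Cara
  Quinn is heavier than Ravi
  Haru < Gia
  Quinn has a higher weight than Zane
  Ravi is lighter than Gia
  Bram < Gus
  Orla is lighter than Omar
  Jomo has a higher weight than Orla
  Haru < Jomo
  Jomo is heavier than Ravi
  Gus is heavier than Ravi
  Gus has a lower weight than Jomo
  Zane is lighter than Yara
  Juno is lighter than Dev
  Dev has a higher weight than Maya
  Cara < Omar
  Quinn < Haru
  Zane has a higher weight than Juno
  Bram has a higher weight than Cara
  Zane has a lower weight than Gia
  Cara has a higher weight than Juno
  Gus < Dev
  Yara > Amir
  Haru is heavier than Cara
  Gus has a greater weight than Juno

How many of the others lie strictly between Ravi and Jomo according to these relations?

Chaining upward from Ravi reaches: Gus, Quinn, Haru, Gia, Dev.
Chaining downward from Jomo reaches: Orla, Juno, Amir, Cara, Maya, Bram, Zane, Gus, Quinn, Haru.
Strictly between Ravi and Jomo are those in both lists: Gus, Quinn, Haru — 3 elements.

3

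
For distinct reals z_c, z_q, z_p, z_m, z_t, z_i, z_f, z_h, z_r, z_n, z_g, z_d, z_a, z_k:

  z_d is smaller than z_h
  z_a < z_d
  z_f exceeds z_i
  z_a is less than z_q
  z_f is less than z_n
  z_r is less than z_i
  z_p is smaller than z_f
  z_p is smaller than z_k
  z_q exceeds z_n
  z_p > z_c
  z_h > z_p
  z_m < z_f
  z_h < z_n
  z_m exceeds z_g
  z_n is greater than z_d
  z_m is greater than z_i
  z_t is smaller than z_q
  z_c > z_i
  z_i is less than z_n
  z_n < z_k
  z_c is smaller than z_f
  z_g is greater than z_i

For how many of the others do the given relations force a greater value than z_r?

10

Directly above z_r: z_i.
One step further: z_c, z_g, z_m, z_f, z_n (6 so far).
One step further: z_p, z_q, z_k (9 so far).
One step further: z_h (10 so far).
No other element is forced above z_r by the given relations, so the count is 10.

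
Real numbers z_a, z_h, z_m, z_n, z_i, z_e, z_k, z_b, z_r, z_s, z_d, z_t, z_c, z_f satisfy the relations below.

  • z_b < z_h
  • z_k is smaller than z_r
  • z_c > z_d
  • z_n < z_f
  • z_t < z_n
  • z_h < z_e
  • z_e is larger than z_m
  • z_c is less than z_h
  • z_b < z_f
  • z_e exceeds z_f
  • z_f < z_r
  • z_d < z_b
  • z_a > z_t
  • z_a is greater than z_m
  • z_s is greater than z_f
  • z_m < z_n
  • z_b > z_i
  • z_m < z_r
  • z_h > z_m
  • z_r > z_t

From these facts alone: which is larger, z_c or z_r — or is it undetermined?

undetermined

Following every chain through z_c: above z_c we get z_h, z_e; below z_c we get z_d.
z_r is not reached, and no chain runs the other way from z_r to z_c.
So the given relations leave the order of z_c and z_r undetermined.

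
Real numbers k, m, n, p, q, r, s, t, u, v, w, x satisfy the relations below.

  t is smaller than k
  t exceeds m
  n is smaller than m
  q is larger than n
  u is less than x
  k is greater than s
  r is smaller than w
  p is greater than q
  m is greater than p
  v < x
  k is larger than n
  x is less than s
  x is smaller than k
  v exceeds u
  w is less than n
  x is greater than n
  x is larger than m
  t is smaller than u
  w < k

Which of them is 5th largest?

u

Piecing the relations together gives one ordering: r < w < n < q < p < m < t < u < v < x < s < k.
The 5th largest is u.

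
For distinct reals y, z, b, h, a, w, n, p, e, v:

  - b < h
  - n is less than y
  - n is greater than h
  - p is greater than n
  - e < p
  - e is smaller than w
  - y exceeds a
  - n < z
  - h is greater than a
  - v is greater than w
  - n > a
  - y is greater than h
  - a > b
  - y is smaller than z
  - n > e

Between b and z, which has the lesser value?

b

Chaining the given relations: b < a < h < n < y < z.
So b < z; b is the smaller of the two.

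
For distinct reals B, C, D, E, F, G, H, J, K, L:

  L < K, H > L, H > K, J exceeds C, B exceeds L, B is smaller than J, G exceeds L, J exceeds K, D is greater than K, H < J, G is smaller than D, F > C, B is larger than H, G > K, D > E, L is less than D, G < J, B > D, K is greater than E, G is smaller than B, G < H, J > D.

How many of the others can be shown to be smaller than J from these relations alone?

Directly below J: K, C, G, H, D, B.
One step further: L, E (8 so far).
No other element is forced below J by the given relations, so the count is 8.

8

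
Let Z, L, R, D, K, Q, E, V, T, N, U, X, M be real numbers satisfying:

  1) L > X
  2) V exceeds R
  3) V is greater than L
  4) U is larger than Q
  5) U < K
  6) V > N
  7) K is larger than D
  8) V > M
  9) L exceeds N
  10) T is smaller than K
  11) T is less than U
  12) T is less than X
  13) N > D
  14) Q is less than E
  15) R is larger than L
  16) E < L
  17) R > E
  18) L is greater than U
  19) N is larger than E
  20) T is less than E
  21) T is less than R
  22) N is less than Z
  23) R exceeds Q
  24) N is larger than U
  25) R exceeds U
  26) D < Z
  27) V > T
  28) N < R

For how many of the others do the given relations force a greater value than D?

Directly above D: K, N, Z.
One step further: L, R, V (6 so far).
Nothing else is reachable above D; 6 in all.

6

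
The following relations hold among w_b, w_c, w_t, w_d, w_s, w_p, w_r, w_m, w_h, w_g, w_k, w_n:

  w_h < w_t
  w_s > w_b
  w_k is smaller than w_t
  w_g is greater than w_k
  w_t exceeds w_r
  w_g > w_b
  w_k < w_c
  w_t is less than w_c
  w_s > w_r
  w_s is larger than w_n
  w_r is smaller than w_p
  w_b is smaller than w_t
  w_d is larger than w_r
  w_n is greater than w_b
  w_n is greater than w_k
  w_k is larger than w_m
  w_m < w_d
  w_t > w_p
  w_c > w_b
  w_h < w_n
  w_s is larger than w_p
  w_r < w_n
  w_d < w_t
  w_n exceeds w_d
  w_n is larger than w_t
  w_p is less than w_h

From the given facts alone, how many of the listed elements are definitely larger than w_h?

The elements the relations force above w_h are w_t, w_n, w_s, w_c — no chain reaches any other.
That is 4.

4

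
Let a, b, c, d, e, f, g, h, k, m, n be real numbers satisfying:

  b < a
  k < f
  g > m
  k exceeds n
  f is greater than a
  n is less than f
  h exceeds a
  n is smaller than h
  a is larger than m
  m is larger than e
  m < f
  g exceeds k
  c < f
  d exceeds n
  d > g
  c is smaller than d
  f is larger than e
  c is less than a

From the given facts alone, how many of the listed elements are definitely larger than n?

From n the given relations immediately reach k, d, f, h.
From those, g — 5 in total.
Nothing else is reachable above n; 5 in all.

5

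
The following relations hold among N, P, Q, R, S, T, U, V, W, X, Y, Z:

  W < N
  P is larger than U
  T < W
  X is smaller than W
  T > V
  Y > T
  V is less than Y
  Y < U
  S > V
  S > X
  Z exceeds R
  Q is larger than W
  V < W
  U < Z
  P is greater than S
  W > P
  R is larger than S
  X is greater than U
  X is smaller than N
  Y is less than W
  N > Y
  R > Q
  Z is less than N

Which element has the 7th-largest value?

Chaining the given pairs: V < T < Y < U < X < S < P < W < Q < R < Z < N.
Counting 7 from the largest end gives S.

S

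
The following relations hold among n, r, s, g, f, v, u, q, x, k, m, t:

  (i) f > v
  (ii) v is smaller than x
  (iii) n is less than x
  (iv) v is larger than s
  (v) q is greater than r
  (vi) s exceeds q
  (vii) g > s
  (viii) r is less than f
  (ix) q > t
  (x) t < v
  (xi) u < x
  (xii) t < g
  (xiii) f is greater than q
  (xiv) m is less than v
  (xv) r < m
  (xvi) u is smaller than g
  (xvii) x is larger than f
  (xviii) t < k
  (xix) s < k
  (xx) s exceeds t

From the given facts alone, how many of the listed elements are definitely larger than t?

7

From t the given relations immediately reach q, s, k, v, g.
From those, f, x — 7 in total.
Nothing else is reachable above t; 7 in all.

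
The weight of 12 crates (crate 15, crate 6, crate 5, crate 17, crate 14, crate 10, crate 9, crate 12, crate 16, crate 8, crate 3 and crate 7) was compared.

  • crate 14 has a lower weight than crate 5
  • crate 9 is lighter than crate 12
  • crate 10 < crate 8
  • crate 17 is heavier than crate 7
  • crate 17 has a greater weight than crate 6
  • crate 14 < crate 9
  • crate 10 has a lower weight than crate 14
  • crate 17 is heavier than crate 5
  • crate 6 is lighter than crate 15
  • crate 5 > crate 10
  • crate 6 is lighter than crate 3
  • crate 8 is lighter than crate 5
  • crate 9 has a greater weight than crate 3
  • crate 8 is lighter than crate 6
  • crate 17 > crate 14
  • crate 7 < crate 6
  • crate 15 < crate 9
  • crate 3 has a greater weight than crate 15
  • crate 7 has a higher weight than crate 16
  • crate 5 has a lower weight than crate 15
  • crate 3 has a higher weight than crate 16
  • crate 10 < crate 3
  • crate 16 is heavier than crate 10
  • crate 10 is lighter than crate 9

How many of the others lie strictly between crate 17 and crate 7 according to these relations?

Chaining upward from crate 7 reaches: crate 6, crate 15, crate 3, crate 9, crate 12.
Chaining downward from crate 17 reaches: crate 10, crate 8, crate 16, crate 14, crate 5, crate 6.
Strictly between crate 7 and crate 17 are those in both lists: crate 6 — 1 element.

1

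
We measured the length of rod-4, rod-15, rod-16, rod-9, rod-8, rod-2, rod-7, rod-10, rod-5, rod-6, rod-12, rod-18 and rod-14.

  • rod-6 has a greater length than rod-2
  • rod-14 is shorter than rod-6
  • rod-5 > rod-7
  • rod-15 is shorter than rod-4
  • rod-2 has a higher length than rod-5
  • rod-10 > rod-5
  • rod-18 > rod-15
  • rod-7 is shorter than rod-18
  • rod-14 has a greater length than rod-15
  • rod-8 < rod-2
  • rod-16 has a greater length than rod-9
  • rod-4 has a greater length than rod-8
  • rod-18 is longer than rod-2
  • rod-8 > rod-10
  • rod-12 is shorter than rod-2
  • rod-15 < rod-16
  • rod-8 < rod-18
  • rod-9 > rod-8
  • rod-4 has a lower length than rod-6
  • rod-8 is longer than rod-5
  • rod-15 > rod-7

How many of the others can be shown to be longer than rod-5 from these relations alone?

From rod-5 the given relations immediately reach rod-10, rod-8, rod-2.
From those, rod-9, rod-4, rod-6, rod-18 — 7 in total.
From those, rod-16 — 8 in total.
Nothing else is reachable above rod-5; 8 in all.

8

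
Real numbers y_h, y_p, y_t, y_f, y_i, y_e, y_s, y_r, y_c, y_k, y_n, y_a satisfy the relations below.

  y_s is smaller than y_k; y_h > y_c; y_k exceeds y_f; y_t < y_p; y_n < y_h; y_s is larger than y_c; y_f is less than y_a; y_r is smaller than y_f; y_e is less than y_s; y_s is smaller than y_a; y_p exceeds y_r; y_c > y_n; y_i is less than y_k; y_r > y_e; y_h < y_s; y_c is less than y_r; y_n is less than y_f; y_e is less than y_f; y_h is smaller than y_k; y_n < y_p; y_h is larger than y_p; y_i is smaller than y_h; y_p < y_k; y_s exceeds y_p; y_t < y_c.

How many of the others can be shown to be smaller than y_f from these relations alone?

5

From y_f the given relations immediately reach y_n, y_e, y_r.
From those, y_c — 4 in total.
From those, y_t — 5 in total.
Nothing else is reachable below y_f; 5 in all.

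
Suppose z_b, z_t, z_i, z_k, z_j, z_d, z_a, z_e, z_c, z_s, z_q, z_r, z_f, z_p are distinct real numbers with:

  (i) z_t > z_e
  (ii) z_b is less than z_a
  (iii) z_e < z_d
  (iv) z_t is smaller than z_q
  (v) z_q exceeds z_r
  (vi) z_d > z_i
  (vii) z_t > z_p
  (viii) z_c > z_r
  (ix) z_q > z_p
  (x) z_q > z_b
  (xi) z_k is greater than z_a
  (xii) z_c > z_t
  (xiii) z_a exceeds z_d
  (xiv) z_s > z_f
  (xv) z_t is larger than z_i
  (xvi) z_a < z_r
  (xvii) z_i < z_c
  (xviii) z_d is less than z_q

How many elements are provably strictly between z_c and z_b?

Chaining upward from z_b reaches: z_a, z_r, z_k, z_q.
Chaining downward from z_c reaches: z_e, z_i, z_d, z_a, z_r, z_p, z_t.
Strictly between z_b and z_c are those in both lists: z_a, z_r — 2 elements.

2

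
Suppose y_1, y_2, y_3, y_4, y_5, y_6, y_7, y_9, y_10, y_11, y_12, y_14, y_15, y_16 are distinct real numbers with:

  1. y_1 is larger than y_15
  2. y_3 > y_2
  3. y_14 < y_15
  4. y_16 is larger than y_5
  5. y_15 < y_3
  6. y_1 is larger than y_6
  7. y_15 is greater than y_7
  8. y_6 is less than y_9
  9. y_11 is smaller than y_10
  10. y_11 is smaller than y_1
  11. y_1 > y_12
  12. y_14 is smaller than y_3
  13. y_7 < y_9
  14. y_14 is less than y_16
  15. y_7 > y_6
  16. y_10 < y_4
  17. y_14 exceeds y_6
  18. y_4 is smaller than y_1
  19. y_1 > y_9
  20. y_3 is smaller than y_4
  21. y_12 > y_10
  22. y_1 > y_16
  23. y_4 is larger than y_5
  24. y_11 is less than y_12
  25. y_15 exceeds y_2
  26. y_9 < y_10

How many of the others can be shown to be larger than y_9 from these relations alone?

Directly above y_9: y_10, y_1.
One step further: y_12, y_4 (4 so far).
No other element is forced above y_9 by the given relations, so the count is 4.

4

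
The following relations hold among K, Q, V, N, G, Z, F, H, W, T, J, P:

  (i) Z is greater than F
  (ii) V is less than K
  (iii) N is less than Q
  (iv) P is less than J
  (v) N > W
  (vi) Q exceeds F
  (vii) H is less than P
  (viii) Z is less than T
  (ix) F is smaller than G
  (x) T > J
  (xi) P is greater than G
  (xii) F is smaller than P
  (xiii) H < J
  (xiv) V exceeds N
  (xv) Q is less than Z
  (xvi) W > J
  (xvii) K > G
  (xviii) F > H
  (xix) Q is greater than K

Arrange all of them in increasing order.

Each adjacent pair is fixed by a given relation: H < F; F < G; G < P; P < J; J < W; W < N; N < V; V < K; K < Q; Q < Z; Z < T. Chaining them end to end gives the full order.

H < F < G < P < J < W < N < V < K < Q < Z < T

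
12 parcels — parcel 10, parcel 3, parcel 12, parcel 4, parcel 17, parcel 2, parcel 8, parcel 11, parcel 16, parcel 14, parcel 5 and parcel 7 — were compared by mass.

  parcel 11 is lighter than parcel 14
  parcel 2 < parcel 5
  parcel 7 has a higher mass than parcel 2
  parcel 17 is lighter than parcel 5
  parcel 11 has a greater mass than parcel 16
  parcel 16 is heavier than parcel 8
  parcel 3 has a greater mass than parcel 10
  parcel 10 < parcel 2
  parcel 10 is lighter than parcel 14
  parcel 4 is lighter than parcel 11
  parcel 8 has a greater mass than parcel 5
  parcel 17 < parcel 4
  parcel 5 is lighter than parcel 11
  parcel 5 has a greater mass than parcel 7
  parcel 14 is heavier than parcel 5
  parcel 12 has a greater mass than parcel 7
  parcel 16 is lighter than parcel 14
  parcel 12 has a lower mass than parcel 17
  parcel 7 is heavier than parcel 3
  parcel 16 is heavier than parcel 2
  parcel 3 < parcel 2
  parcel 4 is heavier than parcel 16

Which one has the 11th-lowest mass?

Piecing the relations together gives one ordering: parcel 10 < parcel 3 < parcel 2 < parcel 7 < parcel 12 < parcel 17 < parcel 5 < parcel 8 < parcel 16 < parcel 4 < parcel 11 < parcel 14.
The 11th smallest is parcel 11.

parcel 11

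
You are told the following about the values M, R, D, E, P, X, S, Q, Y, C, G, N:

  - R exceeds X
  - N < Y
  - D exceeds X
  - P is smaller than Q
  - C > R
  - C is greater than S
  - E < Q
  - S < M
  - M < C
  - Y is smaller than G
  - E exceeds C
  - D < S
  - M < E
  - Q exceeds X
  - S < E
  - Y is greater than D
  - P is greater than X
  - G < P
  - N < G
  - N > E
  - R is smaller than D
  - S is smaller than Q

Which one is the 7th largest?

Piecing the relations together gives one ordering: X < R < D < S < M < C < E < N < Y < G < P < Q.
The 7th largest is C.

C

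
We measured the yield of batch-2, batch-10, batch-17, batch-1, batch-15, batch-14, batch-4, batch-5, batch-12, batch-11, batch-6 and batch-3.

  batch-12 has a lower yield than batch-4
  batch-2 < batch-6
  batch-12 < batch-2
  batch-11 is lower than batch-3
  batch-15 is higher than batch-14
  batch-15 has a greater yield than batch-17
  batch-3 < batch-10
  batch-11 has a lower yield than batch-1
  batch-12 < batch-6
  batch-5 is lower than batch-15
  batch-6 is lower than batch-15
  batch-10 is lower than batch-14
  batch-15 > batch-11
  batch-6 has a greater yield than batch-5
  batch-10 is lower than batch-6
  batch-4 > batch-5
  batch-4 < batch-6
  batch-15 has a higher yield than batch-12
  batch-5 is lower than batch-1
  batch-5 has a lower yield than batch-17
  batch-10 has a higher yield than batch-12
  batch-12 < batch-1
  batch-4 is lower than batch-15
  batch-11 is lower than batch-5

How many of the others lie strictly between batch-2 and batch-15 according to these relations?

1

Chaining upward from batch-2 reaches: batch-6.
Chaining downward from batch-15 reaches: batch-11, batch-12, batch-5, batch-4, batch-3, batch-10, batch-14, batch-6, batch-17.
Strictly between batch-2 and batch-15 are those in both lists: batch-6 — 1 element.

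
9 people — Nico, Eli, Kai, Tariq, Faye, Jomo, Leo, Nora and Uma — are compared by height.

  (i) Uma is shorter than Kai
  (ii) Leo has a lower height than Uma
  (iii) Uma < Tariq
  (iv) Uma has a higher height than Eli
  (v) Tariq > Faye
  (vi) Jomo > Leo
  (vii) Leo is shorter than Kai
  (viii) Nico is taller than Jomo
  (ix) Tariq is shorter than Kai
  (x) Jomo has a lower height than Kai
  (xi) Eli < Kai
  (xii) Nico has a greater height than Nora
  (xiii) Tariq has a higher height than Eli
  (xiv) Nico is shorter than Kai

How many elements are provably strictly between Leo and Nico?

1

Chaining upward from Leo reaches: Uma, Jomo, Tariq, Kai.
Chaining downward from Nico reaches: Nora, Jomo.
Strictly between Leo and Nico are those in both lists: Jomo — 1 element.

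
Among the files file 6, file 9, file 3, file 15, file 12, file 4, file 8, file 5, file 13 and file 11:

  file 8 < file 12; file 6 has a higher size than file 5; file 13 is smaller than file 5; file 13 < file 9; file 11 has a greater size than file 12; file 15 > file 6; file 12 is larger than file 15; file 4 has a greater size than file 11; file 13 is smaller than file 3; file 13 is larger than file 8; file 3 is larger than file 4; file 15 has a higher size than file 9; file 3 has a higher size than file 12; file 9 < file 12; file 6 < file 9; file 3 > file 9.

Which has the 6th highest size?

file 9

Chaining the given pairs: file 8 < file 13 < file 5 < file 6 < file 9 < file 15 < file 12 < file 11 < file 4 < file 3.
Counting 6 from the largest end gives file 9.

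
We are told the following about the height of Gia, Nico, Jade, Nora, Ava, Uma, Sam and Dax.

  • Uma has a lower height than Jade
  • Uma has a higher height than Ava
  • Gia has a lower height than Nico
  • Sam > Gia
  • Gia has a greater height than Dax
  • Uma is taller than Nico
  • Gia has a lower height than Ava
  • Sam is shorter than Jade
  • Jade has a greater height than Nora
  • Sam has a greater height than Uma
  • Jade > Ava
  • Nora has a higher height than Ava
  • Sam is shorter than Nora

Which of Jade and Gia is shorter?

Link the given pairs in sequence: Gia < Nico; Nico < Uma; Uma < Sam; Sam < Nora; Nora < Jade.
Together: Gia < Nico < Uma < Sam < Nora < Jade.
So Gia < Jade; Gia is the shorter of the two.

Gia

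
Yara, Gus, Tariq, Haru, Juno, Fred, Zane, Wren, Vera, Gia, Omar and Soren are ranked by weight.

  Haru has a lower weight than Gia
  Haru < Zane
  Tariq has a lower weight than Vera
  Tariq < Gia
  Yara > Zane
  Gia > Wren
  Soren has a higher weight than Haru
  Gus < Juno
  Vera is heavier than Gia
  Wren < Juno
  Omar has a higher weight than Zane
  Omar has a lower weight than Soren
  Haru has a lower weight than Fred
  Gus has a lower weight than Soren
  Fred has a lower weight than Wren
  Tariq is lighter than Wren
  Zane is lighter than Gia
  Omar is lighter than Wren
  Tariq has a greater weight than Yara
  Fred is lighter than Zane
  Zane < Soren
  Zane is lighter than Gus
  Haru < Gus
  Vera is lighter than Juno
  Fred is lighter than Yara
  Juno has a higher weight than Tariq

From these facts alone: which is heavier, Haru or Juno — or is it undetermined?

Juno

Haru < Fred and Fred < Zane give Haru < Zane.
Then Zane < Yara extends the chain to Yara.
Then Yara < Tariq extends the chain to Tariq.
With Tariq < Wren: Haru < Fred < Zane < Yara < Tariq < Wren.
Then Wren < Gia extends the chain to Gia.
With Gia < Vera: Haru < Fred < Zane < Yara < Tariq < Wren < Gia < Vera.
With Vera < Juno: Haru < Fred < Zane < Yara < Tariq < Wren < Gia < Vera < Juno.
So Juno is heavier.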